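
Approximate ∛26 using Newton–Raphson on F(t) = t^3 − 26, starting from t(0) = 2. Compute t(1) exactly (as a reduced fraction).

F'(t) = 3t^2.
F(2) = −18, F'(2) = 12, so t(1) = 2 − (−18)/12 = 7/2.

7/2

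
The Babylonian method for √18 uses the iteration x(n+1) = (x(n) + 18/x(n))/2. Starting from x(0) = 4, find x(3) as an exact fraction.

665857/156944

x(1) = (4 + 18/4)/2 = 17/4.
x(2) = (17/4 + 18/(17/4))/2 = 577/136.
x(3) = (577/136 + 18/(577/136))/2 = 665857/156944.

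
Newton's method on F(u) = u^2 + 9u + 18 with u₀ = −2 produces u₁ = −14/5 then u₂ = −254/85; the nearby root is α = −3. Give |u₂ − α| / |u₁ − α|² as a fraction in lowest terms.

u₁ − α = −14/5 − (−3) = −14/5 + 3 = 1/5, so |u₁ − α| = 1/5.
u₂ − α = −254/85 − (−3) = −254/85 + 3 = 1/85, so |u₂ − α| = 1/85.
|u₁ − α|² = 1/25.
Ratio = (1/85) / (1/25) = 5/17.

5/17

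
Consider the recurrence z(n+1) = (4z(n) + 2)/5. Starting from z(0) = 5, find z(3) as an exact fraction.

442/125

z(1) = (4·5 + 2)/5 = 22/5.
z(2) = (4·(22/5) + 2)/5 = 98/25.
z(3) = (4·(98/25) + 2)/5 = 442/125.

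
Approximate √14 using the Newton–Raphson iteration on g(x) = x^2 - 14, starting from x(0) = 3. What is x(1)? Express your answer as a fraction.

g'(x) = 2x.
g(3) = -5, g'(3) = 6, so x(1) = 3 - (-5)/6 = 23/6.

23/6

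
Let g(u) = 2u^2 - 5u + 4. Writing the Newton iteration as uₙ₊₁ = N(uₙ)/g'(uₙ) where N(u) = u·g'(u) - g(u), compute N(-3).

g'(u) = 4u - 5.
N(u) = u·g'(u) - g(u) = u·(4u - 5) - (2u^2 - 5u + 4) = 2u^2 - 4.
N(-3) = 14.

14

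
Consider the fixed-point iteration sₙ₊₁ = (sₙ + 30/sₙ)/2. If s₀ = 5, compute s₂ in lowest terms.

241/44

s₁ = (5 + 30/5)/2 = 11/2.
s₂ = (11/2 + 30/(11/2))/2 = 241/44.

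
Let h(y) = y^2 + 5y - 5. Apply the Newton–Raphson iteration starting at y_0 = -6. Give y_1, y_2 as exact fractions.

h'(y) = 2y + 5.
h(-6) = 1, h'(-6) = -7, so y_1 = (-6) - 1/(-7) = -41/7.
h(-41/7) = 1/49, h'(-41/7) = -47/7, so y_2 = (-41/7) - (1/49)/(-47/7) = -1926/329.

y_1 = -41/7, y_2 = -1926/329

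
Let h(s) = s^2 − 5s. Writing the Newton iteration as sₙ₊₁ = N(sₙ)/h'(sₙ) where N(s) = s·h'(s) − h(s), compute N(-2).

4

h'(s) = 2s − 5.
N(s) = s·h'(s) − h(s) = s·(2s − 5) − (s^2 − 5s) = s^2.
N(-2) = 4.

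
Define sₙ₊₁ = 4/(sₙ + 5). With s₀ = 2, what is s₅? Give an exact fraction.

s₁ = 4/(2 + 5) = 4/7.
s₂ = 4/(4/7 + 5) = 28/39.
s₃ = 4/(28/39 + 5) = 156/223.
s₄ = 4/(156/223 + 5) = 892/1271.
s₅ = 4/(892/1271 + 5) = 5084/7247.

5084/7247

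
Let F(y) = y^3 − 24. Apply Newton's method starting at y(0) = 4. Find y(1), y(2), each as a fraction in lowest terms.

F'(y) = 3y^2.
F(4) = 40, F'(4) = 48, so y(1) = 4 − 40/48 = 19/6.
F(19/6) = 1675/216, F'(19/6) = 361/12, so y(2) = (19/6) − (1675/216)/(361/12) = 9451/3249.

y(1) = 19/6, y(2) = 9451/3249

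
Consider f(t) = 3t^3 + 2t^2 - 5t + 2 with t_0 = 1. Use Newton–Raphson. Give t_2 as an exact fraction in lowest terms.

f'(t) = 9t^2 + 4t - 5.
f(1) = 2, f'(1) = 8, so t_1 = 1 - 2/8 = 3/4.
f(3/4) = 41/64, f'(3/4) = 49/16, so t_2 = (3/4) - (41/64)/(49/16) = 53/98.

53/98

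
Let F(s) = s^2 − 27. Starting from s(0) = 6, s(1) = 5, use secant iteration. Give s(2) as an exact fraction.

57/11

F(6) = 9, F(5) = −2. s(2) = 5 − (−2)·(5 − 6)/((−2) − 9) = 57/11.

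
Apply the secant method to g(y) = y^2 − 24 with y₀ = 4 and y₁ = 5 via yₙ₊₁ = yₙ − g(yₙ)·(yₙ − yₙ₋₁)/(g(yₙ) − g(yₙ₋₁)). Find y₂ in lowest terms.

g(4) = −8, g(5) = 1. y₂ = 5 − 1·(5 − 4)/(1 − (−8)) = 44/9.

44/9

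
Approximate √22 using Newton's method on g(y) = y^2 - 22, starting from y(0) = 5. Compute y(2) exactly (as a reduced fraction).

4409/940

g'(y) = 2y.
g(5) = 3, g'(5) = 10, so y(1) = 5 - 3/10 = 47/10.
g(47/10) = 9/100, g'(47/10) = 47/5, so y(2) = (47/10) - (9/100)/(47/5) = 4409/940.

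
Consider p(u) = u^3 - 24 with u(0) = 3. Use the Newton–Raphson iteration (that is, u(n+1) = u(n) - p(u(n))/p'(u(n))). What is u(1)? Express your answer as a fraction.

26/9

p'(u) = 3u^2.
p(3) = 3, p'(3) = 27, so u(1) = 3 - 3/27 = 26/9.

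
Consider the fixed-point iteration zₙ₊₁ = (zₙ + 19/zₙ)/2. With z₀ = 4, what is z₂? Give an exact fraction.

2441/560

z₁ = (4 + 19/4)/2 = 35/8.
z₂ = (35/8 + 19/(35/8))/2 = 2441/560.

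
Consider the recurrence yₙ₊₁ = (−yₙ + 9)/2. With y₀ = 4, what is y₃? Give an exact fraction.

y₁ = (−4 + 9)/2 = 5/2.
y₂ = (−(5/2) + 9)/2 = 13/4.
y₃ = (−(13/4) + 9)/2 = 23/8.

23/8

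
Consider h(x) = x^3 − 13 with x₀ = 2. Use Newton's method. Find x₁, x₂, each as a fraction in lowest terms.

h'(x) = 3x^2.
h(2) = −5, h'(2) = 12, so x₁ = 2 − (−5)/12 = 29/12.
h(29/12) = 1925/1728, h'(29/12) = 841/48, so x₂ = (29/12) − (1925/1728)/(841/48) = 35621/15138.

x₁ = 29/12, x₂ = 35621/15138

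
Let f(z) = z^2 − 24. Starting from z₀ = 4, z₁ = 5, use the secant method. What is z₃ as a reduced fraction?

436/89

f(4) = −8, f(5) = 1. z₂ = 5 − 1·(5 − 4)/(1 − (−8)) = 44/9.
f(5) = 1, f(44/9) = −8/81. z₃ = (44/9) − (−8/81)·((44/9) − 5)/((−8/81) − 1) = 436/89.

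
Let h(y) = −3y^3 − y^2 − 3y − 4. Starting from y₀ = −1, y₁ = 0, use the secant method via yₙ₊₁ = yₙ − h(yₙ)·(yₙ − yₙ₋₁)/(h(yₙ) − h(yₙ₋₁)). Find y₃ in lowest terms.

h(−1) = 1, h(0) = −4. y₂ = 0 − (−4)·(0 − (−1))/((−4) − 1) = −4/5.
h(0) = −4, h(−4/5) = −88/125. y₃ = (−4/5) − (−88/125)·((−4/5) − 0)/((−88/125) − (−4)) = −100/103.

−100/103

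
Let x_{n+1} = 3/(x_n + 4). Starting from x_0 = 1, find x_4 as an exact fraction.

321/497

x_1 = 3/(1 + 4) = 3/5.
x_2 = 3/(3/5 + 4) = 15/23.
x_3 = 3/(15/23 + 4) = 69/107.
x_4 = 3/(69/107 + 4) = 321/497.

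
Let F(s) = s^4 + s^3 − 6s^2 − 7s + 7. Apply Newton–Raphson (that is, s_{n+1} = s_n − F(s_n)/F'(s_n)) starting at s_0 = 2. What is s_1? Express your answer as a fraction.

33/13

F'(s) = 4s^3 + 3s^2 − 12s − 7.
F(2) = −7, F'(2) = 13, so s_1 = 2 − (−7)/13 = 33/13.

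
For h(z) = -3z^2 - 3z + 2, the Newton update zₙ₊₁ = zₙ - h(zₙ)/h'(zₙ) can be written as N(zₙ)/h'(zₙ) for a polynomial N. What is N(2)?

h'(z) = -6z - 3.
N(z) = z·h'(z) - h(z) = z·(-6z - 3) - (-3z^2 - 3z + 2) = -3z^2 - 2.
N(2) = -14.

-14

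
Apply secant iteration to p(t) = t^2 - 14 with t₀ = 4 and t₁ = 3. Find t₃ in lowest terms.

176/47

p(4) = 2, p(3) = -5. t₂ = 3 - (-5)·(3 - 4)/((-5) - 2) = 26/7.
p(3) = -5, p(26/7) = -10/49. t₃ = (26/7) - (-10/49)·((26/7) - 3)/((-10/49) - (-5)) = 176/47.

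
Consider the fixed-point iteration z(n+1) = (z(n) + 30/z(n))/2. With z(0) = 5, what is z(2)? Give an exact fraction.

241/44

z(1) = (5 + 30/5)/2 = 11/2.
z(2) = (11/2 + 30/(11/2))/2 = 241/44.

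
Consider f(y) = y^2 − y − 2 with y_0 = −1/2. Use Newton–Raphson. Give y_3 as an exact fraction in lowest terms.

f'(y) = 2y − 1.
f(−1/2) = −5/4, f'(−1/2) = −2, so y_1 = (−1/2) − (−5/4)/(−2) = −9/8.
f(−9/8) = 25/64, f'(−9/8) = −13/4, so y_2 = (−9/8) − (25/64)/(−13/4) = −209/208.
f(−209/208) = 625/43264, f'(−209/208) = −313/104, so y_3 = (−209/208) − (625/43264)/(−313/104) = −130209/130208.

−130209/130208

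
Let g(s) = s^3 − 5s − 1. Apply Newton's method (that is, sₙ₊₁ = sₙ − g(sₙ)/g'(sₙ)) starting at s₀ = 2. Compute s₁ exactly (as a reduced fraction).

17/7

g'(s) = 3s^2 − 5.
g(2) = −3, g'(2) = 7, so s₁ = 2 − (−3)/7 = 17/7.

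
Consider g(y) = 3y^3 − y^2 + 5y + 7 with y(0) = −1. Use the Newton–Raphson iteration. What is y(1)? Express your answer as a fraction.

g'(y) = 9y^2 − 2y + 5.
g(−1) = −2, g'(−1) = 16, so y(1) = (−1) − (−2)/16 = −7/8.

−7/8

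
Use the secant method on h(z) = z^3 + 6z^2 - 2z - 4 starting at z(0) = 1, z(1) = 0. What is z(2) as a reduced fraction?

4/5

h(1) = 1, h(0) = -4. z(2) = 0 - (-4)·(0 - 1)/((-4) - 1) = 4/5.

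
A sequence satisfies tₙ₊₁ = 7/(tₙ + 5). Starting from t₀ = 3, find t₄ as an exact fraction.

t₁ = 7/(3 + 5) = 7/8.
t₂ = 7/(7/8 + 5) = 56/47.
t₃ = 7/(56/47 + 5) = 329/291.
t₄ = 7/(329/291 + 5) = 2037/1784.

2037/1784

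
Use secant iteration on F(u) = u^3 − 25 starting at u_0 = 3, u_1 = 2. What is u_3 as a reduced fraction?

19255/6559

F(3) = 2, F(2) = −17. u_2 = 2 − (−17)·(2 − 3)/((−17) − 2) = 55/19.
F(2) = −17, F(55/19) = −5100/6859. u_3 = (55/19) − (−5100/6859)·((55/19) − 2)/((−5100/6859) − (−17)) = 19255/6559.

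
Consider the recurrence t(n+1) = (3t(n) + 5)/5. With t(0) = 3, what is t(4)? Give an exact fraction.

t(1) = (3·3 + 5)/5 = 14/5.
t(2) = (3·(14/5) + 5)/5 = 67/25.
t(3) = (3·(67/25) + 5)/5 = 326/125.
t(4) = (3·(326/125) + 5)/5 = 1603/625.

1603/625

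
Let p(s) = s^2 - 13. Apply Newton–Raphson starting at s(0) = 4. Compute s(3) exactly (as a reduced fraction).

p'(s) = 2s.
p(4) = 3, p'(4) = 8, so s(1) = 4 - 3/8 = 29/8.
p(29/8) = 9/64, p'(29/8) = 29/4, so s(2) = (29/8) - (9/64)/(29/4) = 1673/464.
p(1673/464) = 81/215296, p'(1673/464) = 1673/232, so s(3) = (1673/464) - (81/215296)/(1673/232) = 5597777/1552544.

5597777/1552544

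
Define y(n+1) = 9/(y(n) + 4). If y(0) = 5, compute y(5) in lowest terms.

y(1) = 9/(5 + 4) = 1.
y(2) = 9/(1 + 4) = 9/5.
y(3) = 9/(9/5 + 4) = 45/29.
y(4) = 9/(45/29 + 4) = 261/161.
y(5) = 9/(261/161 + 4) = 1449/905.

1449/905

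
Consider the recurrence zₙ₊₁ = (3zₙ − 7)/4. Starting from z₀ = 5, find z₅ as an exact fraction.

−1063/256

z₁ = (3·5 − 7)/4 = 2.
z₂ = (3·2 − 7)/4 = −1/4.
z₃ = (3·(−1/4) − 7)/4 = −31/16.
z₄ = (3·(−31/16) − 7)/4 = −205/64.
z₅ = (3·(−205/64) − 7)/4 = −1063/256.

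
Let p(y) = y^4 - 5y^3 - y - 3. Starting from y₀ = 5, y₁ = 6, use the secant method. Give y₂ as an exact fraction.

p(5) = -8, p(6) = 207. y₂ = 6 - 207·(6 - 5)/(207 - (-8)) = 1083/215.

1083/215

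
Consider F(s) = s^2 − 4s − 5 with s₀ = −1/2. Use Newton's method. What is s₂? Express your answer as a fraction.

−2441/2440

F'(s) = 2s − 4.
F(−1/2) = −11/4, F'(−1/2) = −5, so s₁ = (−1/2) − (−11/4)/(−5) = −21/20.
F(−21/20) = 121/400, F'(−21/20) = −61/10, so s₂ = (−21/20) − (121/400)/(−61/10) = −2441/2440.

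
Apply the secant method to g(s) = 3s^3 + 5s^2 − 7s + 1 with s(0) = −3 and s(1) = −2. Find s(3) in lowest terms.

g(−3) = −14, g(−2) = 11. s(2) = (−2) − 11·((−2) − (−3))/(11 − (−14)) = −61/25.
g(−2) = 11, g(−61/25) = 66682/15625. s(3) = (−61/25) − (66682/15625)·((−61/25) − (−2))/((66682/15625) − 11) = −26001/9563.

−26001/9563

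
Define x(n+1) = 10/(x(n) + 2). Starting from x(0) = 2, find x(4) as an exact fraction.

x(1) = 10/(2 + 2) = 5/2.
x(2) = 10/(5/2 + 2) = 20/9.
x(3) = 10/(20/9 + 2) = 45/19.
x(4) = 10/(45/19 + 2) = 190/83.

190/83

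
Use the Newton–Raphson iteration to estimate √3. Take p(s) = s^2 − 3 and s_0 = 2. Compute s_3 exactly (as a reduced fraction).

18817/10864

p'(s) = 2s.
p(2) = 1, p'(2) = 4, so s_1 = 2 − 1/4 = 7/4.
p(7/4) = 1/16, p'(7/4) = 7/2, so s_2 = (7/4) − (1/16)/(7/2) = 97/56.
p(97/56) = 1/3136, p'(97/56) = 97/28, so s_3 = (97/56) − (1/3136)/(97/28) = 18817/10864.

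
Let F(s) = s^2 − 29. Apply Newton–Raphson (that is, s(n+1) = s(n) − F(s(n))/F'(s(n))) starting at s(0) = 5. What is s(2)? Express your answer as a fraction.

727/135

F'(s) = 2s.
F(5) = −4, F'(5) = 10, so s(1) = 5 − (−4)/10 = 27/5.
F(27/5) = 4/25, F'(27/5) = 54/5, so s(2) = (27/5) − (4/25)/(54/5) = 727/135.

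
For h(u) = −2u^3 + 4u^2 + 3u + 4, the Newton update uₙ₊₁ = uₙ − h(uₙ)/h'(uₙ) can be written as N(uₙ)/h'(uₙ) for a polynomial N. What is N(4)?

h'(u) = −6u^2 + 8u + 3.
N(u) = u·h'(u) − h(u) = u·(−6u^2 + 8u + 3) − (−2u^3 + 4u^2 + 3u + 4) = −4u^3 + 4u^2 − 4.
N(4) = −196.

−196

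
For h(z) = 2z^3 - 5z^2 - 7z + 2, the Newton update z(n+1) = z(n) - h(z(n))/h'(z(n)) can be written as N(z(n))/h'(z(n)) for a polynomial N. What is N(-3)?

h'(z) = 6z^2 - 10z - 7.
N(z) = z·h'(z) - h(z) = z·(6z^2 - 10z - 7) - (2z^3 - 5z^2 - 7z + 2) = 4z^3 - 5z^2 - 2.
N(-3) = -155.

-155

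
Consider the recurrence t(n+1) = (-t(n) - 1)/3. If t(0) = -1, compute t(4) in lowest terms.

t(1) = (-(-1) - 1)/3 = 0.
t(2) = (-0 - 1)/3 = -1/3.
t(3) = (-(-1/3) - 1)/3 = -2/9.
t(4) = (-(-2/9) - 1)/3 = -7/27.

-7/27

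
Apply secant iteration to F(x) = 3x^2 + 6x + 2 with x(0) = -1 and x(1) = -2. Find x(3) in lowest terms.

F(-1) = -1, F(-2) = 2. x(2) = (-2) - 2·((-2) - (-1))/(2 - (-1)) = -4/3.
F(-2) = 2, F(-4/3) = -2/3. x(3) = (-4/3) - (-2/3)·((-4/3) - (-2))/((-2/3) - 2) = -3/2.

-3/2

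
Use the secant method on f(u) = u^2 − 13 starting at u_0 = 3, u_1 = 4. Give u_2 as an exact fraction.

f(3) = −4, f(4) = 3. u_2 = 4 − 3·(4 − 3)/(3 − (−4)) = 25/7.

25/7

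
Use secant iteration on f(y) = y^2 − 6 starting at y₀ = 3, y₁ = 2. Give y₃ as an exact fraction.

27/11

f(3) = 3, f(2) = −2. y₂ = 2 − (−2)·(2 − 3)/((−2) − 3) = 12/5.
f(2) = −2, f(12/5) = −6/25. y₃ = (12/5) − (−6/25)·((12/5) − 2)/((−6/25) − (−2)) = 27/11.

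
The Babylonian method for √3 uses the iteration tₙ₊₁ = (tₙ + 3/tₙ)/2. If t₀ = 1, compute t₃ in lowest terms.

t₁ = (1 + 3/1)/2 = 2.
t₂ = (2 + 3/2)/2 = 7/4.
t₃ = (7/4 + 3/(7/4))/2 = 97/56.

97/56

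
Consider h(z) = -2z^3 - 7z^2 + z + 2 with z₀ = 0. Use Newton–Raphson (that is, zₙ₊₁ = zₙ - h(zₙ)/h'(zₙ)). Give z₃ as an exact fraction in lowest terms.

422/695

h'(z) = -6z^2 - 14z + 1.
h(0) = 2, h'(0) = 1, so z₁ = 0 - 2/1 = -2.
h(-2) = -12, h'(-2) = 5, so z₂ = (-2) - (-12)/5 = 2/5.
h(2/5) = 144/125, h'(2/5) = -139/25, so z₃ = (2/5) - (144/125)/(-139/25) = 422/695.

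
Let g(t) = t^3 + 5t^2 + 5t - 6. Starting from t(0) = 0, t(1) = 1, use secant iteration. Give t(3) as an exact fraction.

g(0) = -6, g(1) = 5. t(2) = 1 - 5·(1 - 0)/(5 - (-6)) = 6/11.
g(1) = 5, g(6/11) = -2160/1331. t(3) = (6/11) - (-2160/1331)·((6/11) - 1)/((-2160/1331) - 5) = 1158/1763.

1158/1763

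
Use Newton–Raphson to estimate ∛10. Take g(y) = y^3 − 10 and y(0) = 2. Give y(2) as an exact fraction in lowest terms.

g'(y) = 3y^2.
g(2) = −2, g'(2) = 12, so y(1) = 2 − (−2)/12 = 13/6.
g(13/6) = 37/216, g'(13/6) = 169/12, so y(2) = (13/6) − (37/216)/(169/12) = 3277/1521.

3277/1521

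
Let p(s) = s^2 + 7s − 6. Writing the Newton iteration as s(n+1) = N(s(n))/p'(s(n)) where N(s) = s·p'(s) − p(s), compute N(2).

p'(s) = 2s + 7.
N(s) = s·p'(s) − p(s) = s·(2s + 7) − (s^2 + 7s − 6) = s^2 + 6.
N(2) = 10.

10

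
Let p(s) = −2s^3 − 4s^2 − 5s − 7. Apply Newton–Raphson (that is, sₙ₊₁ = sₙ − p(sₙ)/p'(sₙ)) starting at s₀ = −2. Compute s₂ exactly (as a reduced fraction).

p'(s) = −6s^2 − 8s − 5.
p(−2) = 3, p'(−2) = −13, so s₁ = (−2) − 3/(−13) = −23/13.
p(−23/13) = 882/2197, p'(−23/13) = −1627/169, so s₂ = (−23/13) − (882/2197)/(−1627/169) = −36539/21151.

−36539/21151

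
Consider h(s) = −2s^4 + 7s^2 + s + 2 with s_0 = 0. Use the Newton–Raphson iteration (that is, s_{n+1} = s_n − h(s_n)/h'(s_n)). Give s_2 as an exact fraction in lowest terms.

h'(s) = −8s^3 + 14s + 1.
h(0) = 2, h'(0) = 1, so s_1 = 0 − 2/1 = −2.
h(−2) = −4, h'(−2) = 37, so s_2 = (−2) − (−4)/37 = −70/37.

−70/37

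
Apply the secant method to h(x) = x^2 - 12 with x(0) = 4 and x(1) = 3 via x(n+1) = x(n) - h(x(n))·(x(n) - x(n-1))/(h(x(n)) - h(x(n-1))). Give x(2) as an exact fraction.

24/7

h(4) = 4, h(3) = -3. x(2) = 3 - (-3)·(3 - 4)/((-3) - 4) = 24/7.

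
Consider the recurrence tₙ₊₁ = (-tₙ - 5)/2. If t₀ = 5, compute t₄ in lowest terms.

t₁ = (-5 - 5)/2 = -5.
t₂ = (-(-5) - 5)/2 = 0.
t₃ = (-0 - 5)/2 = -5/2.
t₄ = (-(-5/2) - 5)/2 = -5/4.

-5/4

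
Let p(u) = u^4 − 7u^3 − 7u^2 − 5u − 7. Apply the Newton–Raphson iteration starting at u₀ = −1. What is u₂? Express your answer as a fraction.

−1291939/1220928

p'(u) = 4u^3 − 21u^2 − 14u − 5.
p(−1) = −1, p'(−1) = −16, so u₁ = (−1) − (−1)/(−16) = −17/16.
p(−17/16) = 5297/65536, p'(−17/16) = −19077/1024, so u₂ = (−17/16) − (5297/65536)/(−19077/1024) = −1291939/1220928.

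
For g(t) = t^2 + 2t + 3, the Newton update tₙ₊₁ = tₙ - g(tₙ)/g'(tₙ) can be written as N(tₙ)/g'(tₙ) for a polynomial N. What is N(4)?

g'(t) = 2t + 2.
N(t) = t·g'(t) - g(t) = t·(2t + 2) - (t^2 + 2t + 3) = t^2 - 3.
N(4) = 13.

13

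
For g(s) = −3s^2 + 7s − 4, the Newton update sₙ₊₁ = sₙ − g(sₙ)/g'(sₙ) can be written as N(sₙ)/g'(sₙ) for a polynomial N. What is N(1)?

1

g'(s) = −6s + 7.
N(s) = s·g'(s) − g(s) = s·(−6s + 7) − (−3s^2 + 7s − 4) = −3s^2 + 4.
N(1) = 1.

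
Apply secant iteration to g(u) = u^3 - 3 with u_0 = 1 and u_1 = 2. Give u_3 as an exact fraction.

g(1) = -2, g(2) = 5. u_2 = 2 - 5·(2 - 1)/(5 - (-2)) = 9/7.
g(2) = 5, g(9/7) = -300/343. u_3 = (9/7) - (-300/343)·((9/7) - 2)/((-300/343) - 5) = 561/403.

561/403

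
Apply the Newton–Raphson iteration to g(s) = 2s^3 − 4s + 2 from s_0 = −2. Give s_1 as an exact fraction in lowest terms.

−17/10

g'(s) = 6s^2 − 4.
g(−2) = −6, g'(−2) = 20, so s_1 = (−2) − (−6)/20 = −17/10.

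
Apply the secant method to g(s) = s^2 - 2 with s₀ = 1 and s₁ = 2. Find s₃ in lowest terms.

7/5

g(1) = -1, g(2) = 2. s₂ = 2 - 2·(2 - 1)/(2 - (-1)) = 4/3.
g(2) = 2, g(4/3) = -2/9. s₃ = (4/3) - (-2/9)·((4/3) - 2)/((-2/9) - 2) = 7/5.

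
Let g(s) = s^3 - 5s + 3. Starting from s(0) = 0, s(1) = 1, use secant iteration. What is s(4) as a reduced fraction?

g(0) = 3, g(1) = -1. s(2) = 1 - (-1)·(1 - 0)/((-1) - 3) = 3/4.
g(1) = -1, g(3/4) = -21/64. s(3) = (3/4) - (-21/64)·((3/4) - 1)/((-21/64) - (-1)) = 27/43.
g(3/4) = -21/64, g(27/43) = 8589/79507. s(4) = (27/43) - (8589/79507)·((27/43) - (3/4))/((8589/79507) - (-21/64)) = 69555/105683.

69555/105683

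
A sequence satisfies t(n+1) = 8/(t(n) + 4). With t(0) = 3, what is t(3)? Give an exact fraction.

t(1) = 8/(3 + 4) = 8/7.
t(2) = 8/(8/7 + 4) = 14/9.
t(3) = 8/(14/9 + 4) = 36/25.

36/25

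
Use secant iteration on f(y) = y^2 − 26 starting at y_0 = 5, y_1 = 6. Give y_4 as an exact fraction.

34862/6837

f(5) = −1, f(6) = 10. y_2 = 6 − 10·(6 − 5)/(10 − (−1)) = 56/11.
f(6) = 10, f(56/11) = −10/121. y_3 = (56/11) − (−10/121)·((56/11) − 6)/((−10/121) − 10) = 311/61.
f(56/11) = −10/121, f(311/61) = −25/3721. y_4 = (311/61) − (−25/3721)·((311/61) − (56/11))/((−25/3721) − (−10/121)) = 34862/6837.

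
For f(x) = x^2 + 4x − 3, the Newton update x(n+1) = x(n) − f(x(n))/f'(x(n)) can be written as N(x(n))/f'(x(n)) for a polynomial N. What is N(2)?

7

f'(x) = 2x + 4.
N(x) = x·f'(x) − f(x) = x·(2x + 4) − (x^2 + 4x − 3) = x^2 + 3.
N(2) = 7.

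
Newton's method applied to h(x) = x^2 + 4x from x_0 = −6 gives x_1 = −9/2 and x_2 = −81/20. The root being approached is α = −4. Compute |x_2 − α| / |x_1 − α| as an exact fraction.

1/10

x_1 − α = −9/2 − (−4) = −9/2 + 4 = −1/2, so |x_1 − α| = 1/2.
x_2 − α = −81/20 − (−4) = −81/20 + 4 = −1/20, so |x_2 − α| = 1/20.
Ratio = (1/20) / (1/2) = 1/10.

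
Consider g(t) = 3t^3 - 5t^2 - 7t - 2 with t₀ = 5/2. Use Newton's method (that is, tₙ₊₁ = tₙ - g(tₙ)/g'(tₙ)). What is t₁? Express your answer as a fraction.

g'(t) = 9t^2 - 10t - 7.
g(5/2) = -31/8, g'(5/2) = 97/4, so t₁ = (5/2) - (-31/8)/(97/4) = 258/97.

258/97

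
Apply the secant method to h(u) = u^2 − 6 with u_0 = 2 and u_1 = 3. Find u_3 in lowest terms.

h(2) = −2, h(3) = 3. u_2 = 3 − 3·(3 − 2)/(3 − (−2)) = 12/5.
h(3) = 3, h(12/5) = −6/25. u_3 = (12/5) − (−6/25)·((12/5) − 3)/((−6/25) − 3) = 22/9.

22/9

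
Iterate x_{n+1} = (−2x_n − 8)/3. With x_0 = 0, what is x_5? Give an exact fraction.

−440/243

x_1 = (−2·0 − 8)/3 = −8/3.
x_2 = (−2·(−8/3) − 8)/3 = −8/9.
x_3 = (−2·(−8/9) − 8)/3 = −56/27.
x_4 = (−2·(−56/27) − 8)/3 = −104/81.
x_5 = (−2·(−104/81) − 8)/3 = −440/243.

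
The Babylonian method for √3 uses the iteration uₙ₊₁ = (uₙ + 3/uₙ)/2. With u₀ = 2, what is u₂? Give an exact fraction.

97/56

u₁ = (2 + 3/2)/2 = 7/4.
u₂ = (7/4 + 3/(7/4))/2 = 97/56.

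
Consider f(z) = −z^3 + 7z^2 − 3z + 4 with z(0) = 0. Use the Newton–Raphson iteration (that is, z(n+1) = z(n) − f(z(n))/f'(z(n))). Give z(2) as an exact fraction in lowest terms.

f'(z) = −3z^2 + 14z − 3.
f(0) = 4, f'(0) = −3, so z(1) = 0 − 4/(−3) = 4/3.
f(4/3) = 272/27, f'(4/3) = 31/3, so z(2) = (4/3) − (272/27)/(31/3) = 100/279.

100/279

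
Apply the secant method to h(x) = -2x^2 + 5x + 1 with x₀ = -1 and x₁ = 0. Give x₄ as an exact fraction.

-91/489

h(-1) = -6, h(0) = 1. x₂ = 0 - 1·(0 - (-1))/(1 - (-6)) = -1/7.
h(0) = 1, h(-1/7) = 12/49. x₃ = (-1/7) - (12/49)·((-1/7) - 0)/((12/49) - 1) = -7/37.
h(-1/7) = 12/49, h(-7/37) = -24/1369. x₄ = (-7/37) - (-24/1369)·((-7/37) - (-1/7))/((-24/1369) - (12/49)) = -91/489.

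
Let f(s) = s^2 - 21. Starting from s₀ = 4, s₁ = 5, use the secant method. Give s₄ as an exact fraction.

f(4) = -5, f(5) = 4. s₂ = 5 - 4·(5 - 4)/(4 - (-5)) = 41/9.
f(5) = 4, f(41/9) = -20/81. s₃ = (41/9) - (-20/81)·((41/9) - 5)/((-20/81) - 4) = 197/43.
f(41/9) = -20/81, f(197/43) = -20/1849. s₄ = (197/43) - (-20/1849)·((197/43) - (41/9))/((-20/1849) - (-20/81)) = 4051/884.

4051/884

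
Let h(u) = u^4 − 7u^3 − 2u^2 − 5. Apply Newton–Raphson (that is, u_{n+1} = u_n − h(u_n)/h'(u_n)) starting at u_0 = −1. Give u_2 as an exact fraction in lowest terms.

h'(u) = 4u^3 − 21u^2 − 4u.
h(−1) = 1, h'(−1) = −21, so u_1 = (−1) − 1/(−21) = −20/21.
h(−20/21) = 10795/194481, h'(−20/21) = −173120/9261, so u_2 = (−20/21) − (10795/194481)/(−173120/9261) = −230107/242368.

−230107/242368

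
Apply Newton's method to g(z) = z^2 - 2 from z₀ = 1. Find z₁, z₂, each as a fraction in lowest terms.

g'(z) = 2z.
g(1) = -1, g'(1) = 2, so z₁ = 1 - (-1)/2 = 3/2.
g(3/2) = 1/4, g'(3/2) = 3, so z₂ = (3/2) - (1/4)/3 = 17/12.

z₁ = 3/2, z₂ = 17/12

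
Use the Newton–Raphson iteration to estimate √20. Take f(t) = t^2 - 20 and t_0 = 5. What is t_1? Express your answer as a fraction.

9/2

f'(t) = 2t.
f(5) = 5, f'(5) = 10, so t_1 = 5 - 5/10 = 9/2.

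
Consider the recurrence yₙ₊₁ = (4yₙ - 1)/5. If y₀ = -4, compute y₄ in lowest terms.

-1393/625

y₁ = (4·(-4) - 1)/5 = -17/5.
y₂ = (4·(-17/5) - 1)/5 = -73/25.
y₃ = (4·(-73/25) - 1)/5 = -317/125.
y₄ = (4·(-317/125) - 1)/5 = -1393/625.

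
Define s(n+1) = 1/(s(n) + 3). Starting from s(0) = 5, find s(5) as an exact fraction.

274/905

s(1) = 1/(5 + 3) = 1/8.
s(2) = 1/(1/8 + 3) = 8/25.
s(3) = 1/(8/25 + 3) = 25/83.
s(4) = 1/(25/83 + 3) = 83/274.
s(5) = 1/(83/274 + 3) = 274/905.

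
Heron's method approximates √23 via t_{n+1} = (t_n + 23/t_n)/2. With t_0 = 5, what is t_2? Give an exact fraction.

t_1 = (5 + 23/5)/2 = 24/5.
t_2 = (24/5 + 23/(24/5))/2 = 1151/240.

1151/240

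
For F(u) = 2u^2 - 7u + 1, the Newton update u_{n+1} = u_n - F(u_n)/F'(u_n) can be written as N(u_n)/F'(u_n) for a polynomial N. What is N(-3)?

F'(u) = 4u - 7.
N(u) = u·F'(u) - F(u) = u·(4u - 7) - (2u^2 - 7u + 1) = 2u^2 - 1.
N(-3) = 17.

17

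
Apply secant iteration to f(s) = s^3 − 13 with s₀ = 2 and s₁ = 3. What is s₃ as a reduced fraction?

f(2) = −5, f(3) = 14. s₂ = 3 − 14·(3 − 2)/(14 − (−5)) = 43/19.
f(3) = 14, f(43/19) = −9660/6859. s₃ = (43/19) − (−9660/6859)·((43/19) − 3)/((−9660/6859) − 14) = 17593/7549.

17593/7549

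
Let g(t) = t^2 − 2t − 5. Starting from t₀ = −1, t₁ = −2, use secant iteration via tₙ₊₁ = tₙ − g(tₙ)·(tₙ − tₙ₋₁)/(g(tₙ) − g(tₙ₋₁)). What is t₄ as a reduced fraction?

−158/109

g(−1) = −2, g(−2) = 3. t₂ = (−2) − 3·((−2) − (−1))/(3 − (−2)) = −7/5.
g(−2) = 3, g(−7/5) = −6/25. t₃ = (−7/5) − (−6/25)·((−7/5) − (−2))/((−6/25) − 3) = −13/9.
g(−7/5) = −6/25, g(−13/9) = −2/81. t₄ = (−13/9) − (−2/81)·((−13/9) − (−7/5))/((−2/81) − (−6/25)) = −158/109.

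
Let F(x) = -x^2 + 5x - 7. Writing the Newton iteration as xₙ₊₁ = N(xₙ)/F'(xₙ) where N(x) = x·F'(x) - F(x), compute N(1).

F'(x) = -2x + 5.
N(x) = x·F'(x) - F(x) = x·(-2x + 5) - (-x^2 + 5x - 7) = -x^2 + 7.
N(1) = 6.

6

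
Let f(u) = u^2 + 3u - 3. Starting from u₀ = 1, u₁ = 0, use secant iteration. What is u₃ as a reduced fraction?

f(1) = 1, f(0) = -3. u₂ = 0 - (-3)·(0 - 1)/((-3) - 1) = 3/4.
f(0) = -3, f(3/4) = -3/16. u₃ = (3/4) - (-3/16)·((3/4) - 0)/((-3/16) - (-3)) = 4/5.

4/5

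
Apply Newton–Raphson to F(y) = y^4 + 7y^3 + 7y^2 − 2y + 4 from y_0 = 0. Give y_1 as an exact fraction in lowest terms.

2

F'(y) = 4y^3 + 21y^2 + 14y − 2.
F(0) = 4, F'(0) = −2, so y_1 = 0 − 4/(−2) = 2.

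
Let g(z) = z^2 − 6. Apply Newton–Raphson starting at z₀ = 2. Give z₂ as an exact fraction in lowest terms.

49/20

g'(z) = 2z.
g(2) = −2, g'(2) = 4, so z₁ = 2 − (−2)/4 = 5/2.
g(5/2) = 1/4, g'(5/2) = 5, so z₂ = (5/2) − (1/4)/5 = 49/20.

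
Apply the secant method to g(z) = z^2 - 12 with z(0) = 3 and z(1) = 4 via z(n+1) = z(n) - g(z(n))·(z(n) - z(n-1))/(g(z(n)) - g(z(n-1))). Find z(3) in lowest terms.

g(3) = -3, g(4) = 4. z(2) = 4 - 4·(4 - 3)/(4 - (-3)) = 24/7.
g(4) = 4, g(24/7) = -12/49. z(3) = (24/7) - (-12/49)·((24/7) - 4)/((-12/49) - 4) = 45/13.

45/13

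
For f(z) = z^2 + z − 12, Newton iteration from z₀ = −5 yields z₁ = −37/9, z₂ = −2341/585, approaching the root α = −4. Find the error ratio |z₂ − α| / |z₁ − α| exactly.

1/65

z₁ − α = −37/9 − (−4) = −37/9 + 4 = −1/9, so |z₁ − α| = 1/9.
z₂ − α = −2341/585 − (−4) = −2341/585 + 4 = −1/585, so |z₂ − α| = 1/585.
Ratio = (1/585) / (1/9) = 1/65.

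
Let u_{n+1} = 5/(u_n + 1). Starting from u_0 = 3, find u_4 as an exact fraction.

u_1 = 5/(3 + 1) = 5/4.
u_2 = 5/(5/4 + 1) = 20/9.
u_3 = 5/(20/9 + 1) = 45/29.
u_4 = 5/(45/29 + 1) = 145/74.

145/74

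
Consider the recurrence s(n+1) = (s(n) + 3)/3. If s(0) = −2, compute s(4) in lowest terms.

s(1) = ((−2) + 3)/3 = 1/3.
s(2) = ((1/3) + 3)/3 = 10/9.
s(3) = ((10/9) + 3)/3 = 37/27.
s(4) = ((37/27) + 3)/3 = 118/81.

118/81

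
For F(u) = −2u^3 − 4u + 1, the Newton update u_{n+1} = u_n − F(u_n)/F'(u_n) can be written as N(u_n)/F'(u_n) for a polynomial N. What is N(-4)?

F'(u) = −6u^2 − 4.
N(u) = u·F'(u) − F(u) = u·(−6u^2 − 4) − (−2u^3 − 4u + 1) = −4u^3 − 1.
N(-4) = 255.

255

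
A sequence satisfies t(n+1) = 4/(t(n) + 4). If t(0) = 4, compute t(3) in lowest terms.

t(1) = 4/(4 + 4) = 1/2.
t(2) = 4/(1/2 + 4) = 8/9.
t(3) = 4/(8/9 + 4) = 9/11.

9/11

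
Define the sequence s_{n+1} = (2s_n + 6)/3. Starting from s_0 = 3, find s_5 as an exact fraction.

s_1 = (2·3 + 6)/3 = 4.
s_2 = (2·4 + 6)/3 = 14/3.
s_3 = (2·(14/3) + 6)/3 = 46/9.
s_4 = (2·(46/9) + 6)/3 = 146/27.
s_5 = (2·(146/27) + 6)/3 = 454/81.

454/81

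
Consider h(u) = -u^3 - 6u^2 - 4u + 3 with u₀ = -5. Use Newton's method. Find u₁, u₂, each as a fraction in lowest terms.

h'(u) = -3u^2 - 12u - 4.
h(-5) = -2, h'(-5) = -19, so u₁ = (-5) - (-2)/(-19) = -97/19.
h(-97/19) = 692/6859, h'(-97/19) = -7555/361, so u₂ = (-97/19) - (692/6859)/(-7555/361) = -732143/143545.

u₁ = -97/19, u₂ = -732143/143545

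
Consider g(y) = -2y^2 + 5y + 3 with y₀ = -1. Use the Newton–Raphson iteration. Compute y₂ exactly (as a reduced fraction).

-293/585

g'(y) = -4y + 5.
g(-1) = -4, g'(-1) = 9, so y₁ = (-1) - (-4)/9 = -5/9.
g(-5/9) = -32/81, g'(-5/9) = 65/9, so y₂ = (-5/9) - (-32/81)/(65/9) = -293/585.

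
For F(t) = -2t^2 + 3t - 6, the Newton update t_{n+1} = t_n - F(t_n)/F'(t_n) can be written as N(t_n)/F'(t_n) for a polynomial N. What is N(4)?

F'(t) = -4t + 3.
N(t) = t·F'(t) - F(t) = t·(-4t + 3) - (-2t^2 + 3t - 6) = -2t^2 + 6.
N(4) = -26.

-26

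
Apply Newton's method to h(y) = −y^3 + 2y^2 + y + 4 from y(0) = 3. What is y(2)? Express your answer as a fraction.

h'(y) = −3y^2 + 4y + 1.
h(3) = −2, h'(3) = −14, so y(1) = 3 − (−2)/(−14) = 20/7.
h(20/7) = −48/343, h'(20/7) = −591/49, so y(2) = (20/7) − (−48/343)/(−591/49) = 3924/1379.

3924/1379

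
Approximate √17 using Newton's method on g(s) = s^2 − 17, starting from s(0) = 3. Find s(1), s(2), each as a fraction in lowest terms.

s(1) = 13/3, s(2) = 161/39

g'(s) = 2s.
g(3) = −8, g'(3) = 6, so s(1) = 3 − (−8)/6 = 13/3.
g(13/3) = 16/9, g'(13/3) = 26/3, so s(2) = (13/3) − (16/9)/(26/3) = 161/39.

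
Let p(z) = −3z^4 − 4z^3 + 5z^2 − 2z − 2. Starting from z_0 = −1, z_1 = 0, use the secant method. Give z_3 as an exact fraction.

p(−1) = 6, p(0) = −2. z_2 = 0 − (−2)·(0 − (−1))/((−2) − 6) = −1/4.
p(0) = −2, p(−1/4) = −291/256. z_3 = (−1/4) − (−291/256)·((−1/4) − 0)/((−291/256) − (−2)) = −128/221.

−128/221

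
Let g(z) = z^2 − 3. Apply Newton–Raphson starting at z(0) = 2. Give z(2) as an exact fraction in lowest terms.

97/56

g'(z) = 2z.
g(2) = 1, g'(2) = 4, so z(1) = 2 − 1/4 = 7/4.
g(7/4) = 1/16, g'(7/4) = 7/2, so z(2) = (7/4) − (1/16)/(7/2) = 97/56.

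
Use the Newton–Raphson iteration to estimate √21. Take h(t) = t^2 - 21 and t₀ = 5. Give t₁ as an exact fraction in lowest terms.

23/5

h'(t) = 2t.
h(5) = 4, h'(5) = 10, so t₁ = 5 - 4/10 = 23/5.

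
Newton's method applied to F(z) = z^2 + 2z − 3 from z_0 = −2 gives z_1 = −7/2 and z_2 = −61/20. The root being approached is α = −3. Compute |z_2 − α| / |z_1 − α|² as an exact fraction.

z_1 − α = −7/2 − (−3) = −7/2 + 3 = −1/2, so |z_1 − α| = 1/2.
z_2 − α = −61/20 − (−3) = −61/20 + 3 = −1/20, so |z_2 − α| = 1/20.
|z_1 − α|² = 1/4.
Ratio = (1/20) / (1/4) = 1/5.

1/5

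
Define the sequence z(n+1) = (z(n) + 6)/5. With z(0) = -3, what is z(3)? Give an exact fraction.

183/125

z(1) = ((-3) + 6)/5 = 3/5.
z(2) = ((3/5) + 6)/5 = 33/25.
z(3) = ((33/25) + 6)/5 = 183/125.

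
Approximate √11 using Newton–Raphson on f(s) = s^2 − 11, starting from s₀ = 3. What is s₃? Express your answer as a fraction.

f'(s) = 2s.
f(3) = −2, f'(3) = 6, so s₁ = 3 − (−2)/6 = 10/3.
f(10/3) = 1/9, f'(10/3) = 20/3, so s₂ = (10/3) − (1/9)/(20/3) = 199/60.
f(199/60) = 1/3600, f'(199/60) = 199/30, so s₃ = (199/60) − (1/3600)/(199/30) = 79201/23880.

79201/23880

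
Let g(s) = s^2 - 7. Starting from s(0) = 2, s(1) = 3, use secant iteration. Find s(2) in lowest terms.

g(2) = -3, g(3) = 2. s(2) = 3 - 2·(3 - 2)/(2 - (-3)) = 13/5.

13/5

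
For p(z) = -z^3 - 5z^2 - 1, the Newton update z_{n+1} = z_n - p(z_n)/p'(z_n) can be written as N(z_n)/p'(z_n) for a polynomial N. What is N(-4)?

49

p'(z) = -3z^2 - 10z.
N(z) = z·p'(z) - p(z) = z·(-3z^2 - 10z) - (-z^3 - 5z^2 - 1) = -2z^3 - 5z^2 + 1.
N(-4) = 49.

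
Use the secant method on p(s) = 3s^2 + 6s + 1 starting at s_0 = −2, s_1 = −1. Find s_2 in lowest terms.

p(−2) = 1, p(−1) = −2. s_2 = (−1) − (−2)·((−1) − (−2))/((−2) − 1) = −5/3.

−5/3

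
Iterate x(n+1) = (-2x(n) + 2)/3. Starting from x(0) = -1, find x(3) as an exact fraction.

x(1) = (-2·(-1) + 2)/3 = 4/3.
x(2) = (-2·(4/3) + 2)/3 = -2/9.
x(3) = (-2·(-2/9) + 2)/3 = 22/27.

22/27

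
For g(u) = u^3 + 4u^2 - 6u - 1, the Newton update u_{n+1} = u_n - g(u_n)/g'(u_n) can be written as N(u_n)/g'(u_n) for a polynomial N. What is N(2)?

g'(u) = 3u^2 + 8u - 6.
N(u) = u·g'(u) - g(u) = u·(3u^2 + 8u - 6) - (u^3 + 4u^2 - 6u - 1) = 2u^3 + 4u^2 + 1.
N(2) = 33.

33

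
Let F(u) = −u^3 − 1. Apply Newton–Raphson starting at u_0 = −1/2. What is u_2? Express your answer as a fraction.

F'(u) = −3u^2.
F(−1/2) = −7/8, F'(−1/2) = −3/4, so u_1 = (−1/2) − (−7/8)/(−3/4) = −5/3.
F(−5/3) = 98/27, F'(−5/3) = −25/3, so u_2 = (−5/3) − (98/27)/(−25/3) = −277/225.

−277/225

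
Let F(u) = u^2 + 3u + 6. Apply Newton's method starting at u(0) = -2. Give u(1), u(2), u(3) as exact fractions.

u(1) = 2, u(2) = -2/7, u(3) = -290/119

F'(u) = 2u + 3.
F(-2) = 4, F'(-2) = -1, so u(1) = (-2) - 4/(-1) = 2.
F(2) = 16, F'(2) = 7, so u(2) = 2 - 16/7 = -2/7.
F(-2/7) = 256/49, F'(-2/7) = 17/7, so u(3) = (-2/7) - (256/49)/(17/7) = -290/119.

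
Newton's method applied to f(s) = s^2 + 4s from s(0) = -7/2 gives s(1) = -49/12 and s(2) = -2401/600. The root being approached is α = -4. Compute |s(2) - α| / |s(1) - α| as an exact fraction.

s(1) - α = -49/12 - (-4) = -49/12 + 4 = -1/12, so |s(1) - α| = 1/12.
s(2) - α = -2401/600 - (-4) = -2401/600 + 4 = -1/600, so |s(2) - α| = 1/600.
Ratio = (1/600) / (1/12) = 1/50.

1/50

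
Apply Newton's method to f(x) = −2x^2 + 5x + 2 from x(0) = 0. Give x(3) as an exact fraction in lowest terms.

f'(x) = −4x + 5.
f(0) = 2, f'(0) = 5, so x(1) = 0 − 2/5 = −2/5.
f(−2/5) = −8/25, f'(−2/5) = 33/5, so x(2) = (−2/5) − (−8/25)/(33/5) = −58/165.
f(−58/165) = −128/27225, f'(−58/165) = 1057/165, so x(3) = (−58/165) − (−128/27225)/(1057/165) = −61178/174405.

−61178/174405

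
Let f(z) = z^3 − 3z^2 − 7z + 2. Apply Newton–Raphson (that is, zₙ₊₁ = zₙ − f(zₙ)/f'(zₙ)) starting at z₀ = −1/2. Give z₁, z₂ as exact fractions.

z₁ = 12/13, z₂ = 6554/21931

f'(z) = 3z^2 − 6z − 7.
f(−1/2) = 37/8, f'(−1/2) = −13/4, so z₁ = (−1/2) − (37/8)/(−13/4) = 12/13.
f(12/13) = −13690/2197, f'(12/13) = −1687/169, so z₂ = (12/13) − (−13690/2197)/(−1687/169) = 6554/21931.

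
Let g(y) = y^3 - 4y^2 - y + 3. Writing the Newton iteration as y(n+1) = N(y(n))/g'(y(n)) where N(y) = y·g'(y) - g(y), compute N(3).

g'(y) = 3y^2 - 8y - 1.
N(y) = y·g'(y) - g(y) = y·(3y^2 - 8y - 1) - (y^3 - 4y^2 - y + 3) = 2y^3 - 4y^2 - 3.
N(3) = 15.

15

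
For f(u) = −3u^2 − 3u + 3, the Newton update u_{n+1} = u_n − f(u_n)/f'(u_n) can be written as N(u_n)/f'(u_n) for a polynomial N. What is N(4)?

f'(u) = −6u − 3.
N(u) = u·f'(u) − f(u) = u·(−6u − 3) − (−3u^2 − 3u + 3) = −3u^2 − 3.
N(4) = −51.

−51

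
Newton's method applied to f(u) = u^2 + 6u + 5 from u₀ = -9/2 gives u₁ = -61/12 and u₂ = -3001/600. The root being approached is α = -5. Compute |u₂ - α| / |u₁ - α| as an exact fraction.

1/50

u₁ - α = -61/12 - (-5) = -61/12 + 5 = -1/12, so |u₁ - α| = 1/12.
u₂ - α = -3001/600 - (-5) = -3001/600 + 5 = -1/600, so |u₂ - α| = 1/600.
Ratio = (1/600) / (1/12) = 1/50.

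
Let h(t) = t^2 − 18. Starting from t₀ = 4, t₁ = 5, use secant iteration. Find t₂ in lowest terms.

38/9

h(4) = −2, h(5) = 7. t₂ = 5 − 7·(5 − 4)/(7 − (−2)) = 38/9.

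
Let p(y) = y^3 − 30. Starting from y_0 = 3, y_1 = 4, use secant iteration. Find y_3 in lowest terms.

p(3) = −3, p(4) = 34. y_2 = 4 − 34·(4 − 3)/(34 − (−3)) = 114/37.
p(4) = 34, p(114/37) = −38046/50653. y_3 = (114/37) − (−38046/50653)·((114/37) − 4)/((−38046/50653) − 34) = 80271/25886.

80271/25886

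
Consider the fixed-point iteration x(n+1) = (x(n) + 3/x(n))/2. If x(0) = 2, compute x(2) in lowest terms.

97/56

x(1) = (2 + 3/2)/2 = 7/4.
x(2) = (7/4 + 3/(7/4))/2 = 97/56.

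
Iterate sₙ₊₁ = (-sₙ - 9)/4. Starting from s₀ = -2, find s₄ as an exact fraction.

-461/256

s₁ = (-(-2) - 9)/4 = -7/4.
s₂ = (-(-7/4) - 9)/4 = -29/16.
s₃ = (-(-29/16) - 9)/4 = -115/64.
s₄ = (-(-115/64) - 9)/4 = -461/256.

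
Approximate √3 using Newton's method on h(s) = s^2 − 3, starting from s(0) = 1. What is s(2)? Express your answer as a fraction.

7/4

h'(s) = 2s.
h(1) = −2, h'(1) = 2, so s(1) = 1 − (−2)/2 = 2.
h(2) = 1, h'(2) = 4, so s(2) = 2 − 1/4 = 7/4.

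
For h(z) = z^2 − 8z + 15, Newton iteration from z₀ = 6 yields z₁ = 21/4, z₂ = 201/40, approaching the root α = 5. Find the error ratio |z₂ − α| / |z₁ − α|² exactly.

z₁ − α = 21/4 − 5 = 1/4, so |z₁ − α| = 1/4.
z₂ − α = 201/40 − 5 = 1/40, so |z₂ − α| = 1/40.
|z₁ − α|² = 1/16.
Ratio = (1/40) / (1/16) = 2/5.

2/5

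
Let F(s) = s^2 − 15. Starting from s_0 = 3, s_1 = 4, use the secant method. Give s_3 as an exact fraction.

213/55

F(3) = −6, F(4) = 1. s_2 = 4 − 1·(4 − 3)/(1 − (−6)) = 27/7.
F(4) = 1, F(27/7) = −6/49. s_3 = (27/7) − (−6/49)·((27/7) − 4)/((−6/49) − 1) = 213/55.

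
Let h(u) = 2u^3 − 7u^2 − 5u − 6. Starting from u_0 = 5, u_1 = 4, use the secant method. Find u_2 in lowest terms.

113/27

h(5) = 44, h(4) = −10. u_2 = 4 − (−10)·(4 − 5)/((−10) − 44) = 113/27.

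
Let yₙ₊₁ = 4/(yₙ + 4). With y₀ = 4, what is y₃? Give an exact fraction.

y₁ = 4/(4 + 4) = 1/2.
y₂ = 4/(1/2 + 4) = 8/9.
y₃ = 4/(8/9 + 4) = 9/11.

9/11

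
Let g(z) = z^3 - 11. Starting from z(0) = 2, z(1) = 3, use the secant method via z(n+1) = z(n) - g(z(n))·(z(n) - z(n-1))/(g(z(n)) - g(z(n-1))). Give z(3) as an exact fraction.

g(2) = -3, g(3) = 16. z(2) = 3 - 16·(3 - 2)/(16 - (-3)) = 41/19.
g(3) = 16, g(41/19) = -6528/6859. z(3) = (41/19) - (-6528/6859)·((41/19) - 3)/((-6528/6859) - 16) = 16025/7267.

16025/7267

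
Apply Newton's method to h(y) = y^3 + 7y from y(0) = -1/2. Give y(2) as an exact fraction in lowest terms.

-1/104315

h'(y) = 3y^2 + 7.
h(-1/2) = -29/8, h'(-1/2) = 31/4, so y(1) = (-1/2) - (-29/8)/(31/4) = -1/31.
h(-1/31) = -6728/29791, h'(-1/31) = 6730/961, so y(2) = (-1/31) - (-6728/29791)/(6730/961) = -1/104315.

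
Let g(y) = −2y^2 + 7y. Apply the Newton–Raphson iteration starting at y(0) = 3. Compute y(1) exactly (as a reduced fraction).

18/5

g'(y) = −4y + 7.
g(3) = 3, g'(3) = −5, so y(1) = 3 − 3/(−5) = 18/5.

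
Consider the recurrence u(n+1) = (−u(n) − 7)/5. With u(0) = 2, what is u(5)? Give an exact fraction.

−3649/3125

u(1) = (−2 − 7)/5 = −9/5.
u(2) = (−(−9/5) − 7)/5 = −26/25.
u(3) = (−(−26/25) − 7)/5 = −149/125.
u(4) = (−(−149/125) − 7)/5 = −726/625.
u(5) = (−(−726/625) − 7)/5 = −3649/3125.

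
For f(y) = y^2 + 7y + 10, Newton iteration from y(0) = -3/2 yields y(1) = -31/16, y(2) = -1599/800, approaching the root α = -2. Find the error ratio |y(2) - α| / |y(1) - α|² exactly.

y(1) - α = -31/16 - (-2) = -31/16 + 2 = 1/16, so |y(1) - α| = 1/16.
y(2) - α = -1599/800 - (-2) = -1599/800 + 2 = 1/800, so |y(2) - α| = 1/800.
|y(1) - α|² = 1/256.
Ratio = (1/800) / (1/256) = 8/25.

8/25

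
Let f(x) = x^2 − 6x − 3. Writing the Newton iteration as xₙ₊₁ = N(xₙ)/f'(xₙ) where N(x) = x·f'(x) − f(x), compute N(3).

12

f'(x) = 2x − 6.
N(x) = x·f'(x) − f(x) = x·(2x − 6) − (x^2 − 6x − 3) = x^2 + 3.
N(3) = 12.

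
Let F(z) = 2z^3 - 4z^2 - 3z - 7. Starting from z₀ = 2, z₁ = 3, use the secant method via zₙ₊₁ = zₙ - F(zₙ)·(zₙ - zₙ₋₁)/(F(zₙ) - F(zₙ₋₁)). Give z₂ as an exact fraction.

43/15

F(2) = -13, F(3) = 2. z₂ = 3 - 2·(3 - 2)/(2 - (-13)) = 43/15.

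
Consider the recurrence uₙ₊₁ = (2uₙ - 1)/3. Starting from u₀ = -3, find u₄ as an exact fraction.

u₁ = (2·(-3) - 1)/3 = -7/3.
u₂ = (2·(-7/3) - 1)/3 = -17/9.
u₃ = (2·(-17/9) - 1)/3 = -43/27.
u₄ = (2·(-43/27) - 1)/3 = -113/81.

-113/81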